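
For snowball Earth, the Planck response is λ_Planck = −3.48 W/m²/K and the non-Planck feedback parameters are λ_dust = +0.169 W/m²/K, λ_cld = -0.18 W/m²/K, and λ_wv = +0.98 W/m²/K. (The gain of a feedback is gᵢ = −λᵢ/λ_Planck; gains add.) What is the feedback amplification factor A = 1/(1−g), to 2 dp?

Convert to gains: g_dust = 0.169/3.48 = 0.04856; g_cld = -0.18/3.48 = -0.05172; g_wv = 0.98/3.48 = 0.2816.
Total gain g = 0.27844.
A = 1/(1 − 0.27844) = 1.39.

1.39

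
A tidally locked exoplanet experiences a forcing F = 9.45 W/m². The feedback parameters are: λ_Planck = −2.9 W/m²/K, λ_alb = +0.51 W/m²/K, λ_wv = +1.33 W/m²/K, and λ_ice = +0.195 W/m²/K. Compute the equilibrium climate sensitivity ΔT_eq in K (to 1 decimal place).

10.9 K

Net feedback parameter λ = (−2.9) + (+0.51) + (+1.33) + (+0.195) = -0.865 W/m²/K.
ΔT = −F/λ = −9.45/(-0.865) = 10.9 K.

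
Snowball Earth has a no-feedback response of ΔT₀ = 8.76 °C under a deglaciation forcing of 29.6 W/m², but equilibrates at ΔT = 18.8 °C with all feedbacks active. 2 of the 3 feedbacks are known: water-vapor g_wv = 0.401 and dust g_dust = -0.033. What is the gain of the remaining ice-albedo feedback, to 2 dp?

Amplification A = ΔT/ΔT₀ = 18.8/8.76 = 2.146.
Total gain g = 1 − 1/A = 1 − 1/2.146 = 0.534.
Known gains sum to 0.401 − 0.033 = 0.368.
g_ice = 0.534 − 0.368 = 0.17.

0.17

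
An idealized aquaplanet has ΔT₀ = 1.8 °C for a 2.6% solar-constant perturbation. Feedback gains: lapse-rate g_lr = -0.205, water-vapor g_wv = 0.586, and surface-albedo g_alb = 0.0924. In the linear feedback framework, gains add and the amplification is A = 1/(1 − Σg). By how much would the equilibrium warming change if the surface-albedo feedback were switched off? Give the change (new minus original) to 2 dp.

-0.51 °C

Original: g = 0.4734, ΔT = 1.8/(1−0.4734) = 3.4182 °C.
Without surface-albedo: g' = 0.381, ΔT' = 1.8/(1−0.381) = 2.9079 °C.
Change = 2.9079 − 3.4182 = -0.51 °C.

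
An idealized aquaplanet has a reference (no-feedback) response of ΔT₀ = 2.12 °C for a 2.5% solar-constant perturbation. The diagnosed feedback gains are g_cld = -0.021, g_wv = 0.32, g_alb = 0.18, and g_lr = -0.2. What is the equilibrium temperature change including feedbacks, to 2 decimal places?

Total gain g = -0.021 + 0.32 + 0.18 − 0.2 = 0.279.
Amplification A = 1/(1 − 0.279) = 1.387.
ΔT = 2.12 × 1.387 = 2.94 °C.

2.94 °C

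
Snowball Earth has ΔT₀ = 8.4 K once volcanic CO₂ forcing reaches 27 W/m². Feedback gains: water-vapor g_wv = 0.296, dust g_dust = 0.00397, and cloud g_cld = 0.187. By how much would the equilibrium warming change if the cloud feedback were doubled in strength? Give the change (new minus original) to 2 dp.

9.39 K

Original: g = 0.48697, ΔT = 8.4/(1−0.48697) = 16.3733 K.
With doubled cloud: g' = 0.67397, ΔT' = 8.4/(1−0.67397) = 25.7645 K.
Change = 25.7645 − 16.3733 = 9.39 K.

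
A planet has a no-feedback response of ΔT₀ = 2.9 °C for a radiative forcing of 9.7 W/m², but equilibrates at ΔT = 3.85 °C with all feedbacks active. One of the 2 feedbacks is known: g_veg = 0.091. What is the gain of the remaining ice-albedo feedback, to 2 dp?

0.16

Amplification A = ΔT/ΔT₀ = 3.85/2.9 = 1.328.
Total gain g = 1 − 1/A = 1 − 1/1.328 = 0.247.
The known gain is 0.091.
g_ice = 0.247 − 0.091 = 0.16.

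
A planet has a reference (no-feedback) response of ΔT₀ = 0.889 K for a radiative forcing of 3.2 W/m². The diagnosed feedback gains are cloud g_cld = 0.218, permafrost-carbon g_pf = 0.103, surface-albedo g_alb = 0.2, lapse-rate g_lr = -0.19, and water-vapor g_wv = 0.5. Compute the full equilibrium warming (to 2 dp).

5.26 K

Total gain g = 0.218 + 0.103 + 0.2 − 0.19 + 0.5 = 0.831.
Amplification A = 1/(1 − 0.831) = 5.917.
ΔT = 0.889 × 5.917 = 5.26 K.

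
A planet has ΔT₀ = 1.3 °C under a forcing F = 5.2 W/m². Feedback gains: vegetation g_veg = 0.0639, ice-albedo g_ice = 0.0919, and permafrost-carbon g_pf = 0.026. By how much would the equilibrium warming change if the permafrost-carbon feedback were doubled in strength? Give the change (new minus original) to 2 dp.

Original: g = 0.1818, ΔT = 1.3/(1−0.1818) = 1.5889 °C.
With doubled permafrost-carbon: g' = 0.2078, ΔT' = 1.3/(1−0.2078) = 1.6410 °C.
Change = 1.6410 − 1.5889 = 0.05 °C.

0.05 °C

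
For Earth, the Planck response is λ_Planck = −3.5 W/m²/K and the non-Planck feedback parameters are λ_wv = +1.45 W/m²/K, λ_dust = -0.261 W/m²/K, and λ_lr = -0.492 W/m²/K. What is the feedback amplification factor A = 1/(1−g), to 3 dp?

1.249

Convert to gains: g_wv = 1.45/3.5 = 0.4143; g_dust = -0.261/3.5 = -0.07457; g_lr = -0.492/3.5 = -0.1406.
Total gain g = 0.19913.
A = 1/(1 − 0.19913) = 1.249.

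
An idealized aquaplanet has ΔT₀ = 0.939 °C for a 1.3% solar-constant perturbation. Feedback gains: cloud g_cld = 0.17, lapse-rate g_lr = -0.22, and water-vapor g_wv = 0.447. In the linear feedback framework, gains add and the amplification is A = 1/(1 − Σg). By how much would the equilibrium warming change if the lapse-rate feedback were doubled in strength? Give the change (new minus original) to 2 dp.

-0.42 °C

Original: g = 0.397, ΔT = 0.939/(1−0.397) = 1.5572 °C.
With doubled lapse-rate: g' = 0.177, ΔT' = 0.939/(1−0.177) = 1.1409 °C.
Change = 1.1409 − 1.5572 = -0.42 °C.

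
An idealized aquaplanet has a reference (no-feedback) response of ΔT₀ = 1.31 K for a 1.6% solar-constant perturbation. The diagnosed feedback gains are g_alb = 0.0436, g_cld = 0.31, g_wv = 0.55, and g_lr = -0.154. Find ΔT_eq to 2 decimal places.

Total gain g = 0.0436 + 0.31 + 0.55 − 0.154 = 0.7496.
Amplification A = 1/(1 − 0.7496) = 3.994.
ΔT = 1.31 × 3.994 = 5.23 K.

5.23 K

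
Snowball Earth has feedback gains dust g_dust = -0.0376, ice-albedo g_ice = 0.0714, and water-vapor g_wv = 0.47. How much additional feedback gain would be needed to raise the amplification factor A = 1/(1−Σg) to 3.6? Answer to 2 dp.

Current total gain = 0.5038.
Target gain for A = 3.6: g* = 1 − 1/3.6 = 0.7222.
Additional gain needed = 0.7222 − 0.5038 = 0.22.

0.22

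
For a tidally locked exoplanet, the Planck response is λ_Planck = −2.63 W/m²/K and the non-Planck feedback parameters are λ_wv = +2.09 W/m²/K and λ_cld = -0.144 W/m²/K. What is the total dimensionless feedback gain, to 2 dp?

0.74

Convert to gains: g_wv = 2.09/2.63 = 0.7947; g_cld = -0.144/2.63 = -0.05475.
Total gain g = 0.73995.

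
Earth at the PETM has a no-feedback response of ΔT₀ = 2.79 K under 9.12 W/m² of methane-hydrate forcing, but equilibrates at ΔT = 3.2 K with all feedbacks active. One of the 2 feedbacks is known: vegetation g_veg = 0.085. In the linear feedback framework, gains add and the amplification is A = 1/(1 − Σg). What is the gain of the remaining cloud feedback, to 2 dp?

Amplification A = ΔT/ΔT₀ = 3.2/2.79 = 1.147.
Total gain g = 1 − 1/A = 1 − 1/1.147 = 0.1282.
The known gain is 0.085.
g_cld = 0.1282 − 0.085 = 0.04.

0.04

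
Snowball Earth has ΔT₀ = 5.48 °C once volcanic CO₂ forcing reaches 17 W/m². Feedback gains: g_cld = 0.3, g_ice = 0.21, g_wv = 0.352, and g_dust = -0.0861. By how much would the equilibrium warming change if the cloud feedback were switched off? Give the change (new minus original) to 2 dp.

Original: g = 0.7759, ΔT = 5.48/(1−0.7759) = 24.4534 °C.
Without cloud: g' = 0.4759, ΔT' = 5.48/(1−0.4759) = 10.4560 °C.
Change = 10.4560 − 24.4534 = -14.00 °C.

-14.00 °C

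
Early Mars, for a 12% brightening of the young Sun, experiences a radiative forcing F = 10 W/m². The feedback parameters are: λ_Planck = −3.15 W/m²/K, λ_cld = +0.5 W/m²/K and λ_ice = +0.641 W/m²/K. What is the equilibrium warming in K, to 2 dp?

4.98 K

Net feedback parameter λ = (−3.15) + (+0.5) + (+0.641) = -2.009 W/m²/K.
ΔT = −F/λ = −10/(-2.009) = 4.98 K.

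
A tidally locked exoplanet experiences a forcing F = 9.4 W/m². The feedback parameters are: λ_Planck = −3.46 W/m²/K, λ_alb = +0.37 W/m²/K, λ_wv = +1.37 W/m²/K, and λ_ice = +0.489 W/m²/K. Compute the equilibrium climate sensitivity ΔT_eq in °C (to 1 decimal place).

7.6 °C

Net feedback parameter λ = (−3.46) + (+0.37) + (+1.37) + (+0.489) = -1.231 W/m²/K.
ΔT = −F/λ = −9.4/(-1.231) = 7.6 °C.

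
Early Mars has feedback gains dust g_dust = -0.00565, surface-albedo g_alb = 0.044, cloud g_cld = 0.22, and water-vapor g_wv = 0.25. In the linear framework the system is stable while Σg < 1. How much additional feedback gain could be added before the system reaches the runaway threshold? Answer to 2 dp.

0.49

Current total gain = -0.00565 + 0.044 + 0.22 + 0.25 = 0.50835.
Margin to runaway = 1 − 0.50835 = 0.49.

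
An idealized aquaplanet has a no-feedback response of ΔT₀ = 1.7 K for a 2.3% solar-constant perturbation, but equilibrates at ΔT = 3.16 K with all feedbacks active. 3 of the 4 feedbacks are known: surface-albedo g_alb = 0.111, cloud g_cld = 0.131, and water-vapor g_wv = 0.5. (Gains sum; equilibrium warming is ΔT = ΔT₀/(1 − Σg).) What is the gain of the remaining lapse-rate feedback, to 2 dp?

-0.28

Amplification A = ΔT/ΔT₀ = 3.16/1.7 = 1.859.
Total gain g = 1 − 1/A = 1 − 1/1.859 = 0.4621.
Known gains sum to 0.111 + 0.131 + 0.5 = 0.742.
g_lr = 0.4621 − 0.742 = -0.28.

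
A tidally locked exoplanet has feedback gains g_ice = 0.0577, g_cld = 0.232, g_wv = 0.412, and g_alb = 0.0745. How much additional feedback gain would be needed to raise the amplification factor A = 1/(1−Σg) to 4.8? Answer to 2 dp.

Current total gain = 0.7762.
Target gain for A = 4.8: g* = 1 − 1/4.8 = 0.7917.
Additional gain needed = 0.7917 − 0.7762 = 0.02.

0.02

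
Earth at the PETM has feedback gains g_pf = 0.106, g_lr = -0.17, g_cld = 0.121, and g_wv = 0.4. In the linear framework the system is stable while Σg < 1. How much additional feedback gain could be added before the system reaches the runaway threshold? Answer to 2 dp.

Current total gain = 0.106 − 0.17 + 0.121 + 0.4 = 0.457.
Margin to runaway = 1 − 0.457 = 0.54.

0.54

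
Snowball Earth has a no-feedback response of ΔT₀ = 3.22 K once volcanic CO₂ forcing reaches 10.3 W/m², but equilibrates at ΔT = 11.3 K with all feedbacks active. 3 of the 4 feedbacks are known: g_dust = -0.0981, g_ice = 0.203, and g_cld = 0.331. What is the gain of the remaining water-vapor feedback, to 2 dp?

Amplification A = ΔT/ΔT₀ = 11.3/3.22 = 3.509.
Total gain g = 1 − 1/A = 1 − 1/3.509 = 0.715.
Known gains sum to -0.0981 + 0.203 + 0.331 = 0.4359.
g_wv = 0.715 − 0.4359 = 0.28.

0.28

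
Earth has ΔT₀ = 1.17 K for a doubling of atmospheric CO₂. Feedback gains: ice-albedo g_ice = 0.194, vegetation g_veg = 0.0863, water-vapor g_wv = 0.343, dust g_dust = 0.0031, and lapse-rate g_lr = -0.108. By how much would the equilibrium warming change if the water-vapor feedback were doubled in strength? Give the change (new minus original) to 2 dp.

6.01 K

Original: g = 0.5184, ΔT = 1.17/(1−0.5184) = 2.4294 K.
With doubled water-vapor: g' = 0.8614, ΔT' = 1.17/(1−0.8614) = 8.4416 K.
Change = 8.4416 − 2.4294 = 6.01 K.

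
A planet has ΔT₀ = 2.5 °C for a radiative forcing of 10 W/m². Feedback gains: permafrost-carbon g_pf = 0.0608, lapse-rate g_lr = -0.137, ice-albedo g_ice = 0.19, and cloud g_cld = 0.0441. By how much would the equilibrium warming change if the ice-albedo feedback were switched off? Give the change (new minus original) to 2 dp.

-0.55 °C

Original: g = 0.1579, ΔT = 2.5/(1−0.1579) = 2.9688 °C.
Without ice-albedo: g' = -0.0321, ΔT' = 2.5/(1+0.0321) = 2.4222 °C.
Change = 2.4222 − 2.9688 = -0.55 °C.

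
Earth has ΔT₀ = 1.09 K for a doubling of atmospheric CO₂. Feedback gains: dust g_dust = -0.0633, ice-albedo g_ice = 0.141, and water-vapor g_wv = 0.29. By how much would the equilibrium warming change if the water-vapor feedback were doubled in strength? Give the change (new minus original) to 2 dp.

Original: g = 0.3677, ΔT = 1.09/(1−0.3677) = 1.7239 K.
With doubled water-vapor: g' = 0.6577, ΔT' = 1.09/(1−0.6577) = 3.1843 K.
Change = 3.1843 − 1.7239 = 1.46 K.

1.46 K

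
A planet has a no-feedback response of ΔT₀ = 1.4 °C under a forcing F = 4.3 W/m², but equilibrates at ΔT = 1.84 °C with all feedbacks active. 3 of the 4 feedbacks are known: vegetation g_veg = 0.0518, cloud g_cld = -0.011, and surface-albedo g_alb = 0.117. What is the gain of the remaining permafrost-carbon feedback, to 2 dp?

0.08

Amplification A = ΔT/ΔT₀ = 1.84/1.4 = 1.314.
Total gain g = 1 − 1/A = 1 − 1/1.314 = 0.239.
Known gains sum to 0.0518 − 0.011 + 0.117 = 0.1578.
g_pf = 0.239 − 0.1578 = 0.08.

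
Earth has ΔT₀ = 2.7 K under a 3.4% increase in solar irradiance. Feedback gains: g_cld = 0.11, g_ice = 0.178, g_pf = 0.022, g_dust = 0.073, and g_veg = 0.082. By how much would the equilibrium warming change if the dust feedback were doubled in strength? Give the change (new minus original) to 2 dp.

0.80 K

Original: g = 0.465, ΔT = 2.7/(1−0.465) = 5.0467 K.
With doubled dust: g' = 0.538, ΔT' = 2.7/(1−0.538) = 5.8442 K.
Change = 5.8442 − 5.0467 = 0.80 K.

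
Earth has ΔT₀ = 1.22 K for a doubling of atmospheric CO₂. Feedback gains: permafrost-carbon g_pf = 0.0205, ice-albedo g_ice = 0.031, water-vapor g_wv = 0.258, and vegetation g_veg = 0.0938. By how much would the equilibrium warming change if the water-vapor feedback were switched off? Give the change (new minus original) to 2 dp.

-0.62 K

Original: g = 0.4033, ΔT = 1.22/(1−0.4033) = 2.0446 K.
Without water-vapor: g' = 0.1453, ΔT' = 1.22/(1−0.1453) = 1.4274 K.
Change = 1.4274 − 2.0446 = -0.62 K.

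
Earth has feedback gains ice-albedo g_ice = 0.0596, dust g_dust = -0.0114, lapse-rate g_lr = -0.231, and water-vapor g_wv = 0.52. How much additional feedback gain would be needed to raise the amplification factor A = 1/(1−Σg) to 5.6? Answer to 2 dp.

Current total gain = 0.3372.
Target gain for A = 5.6: g* = 1 − 1/5.6 = 0.8214.
Additional gain needed = 0.8214 − 0.3372 = 0.48.

0.48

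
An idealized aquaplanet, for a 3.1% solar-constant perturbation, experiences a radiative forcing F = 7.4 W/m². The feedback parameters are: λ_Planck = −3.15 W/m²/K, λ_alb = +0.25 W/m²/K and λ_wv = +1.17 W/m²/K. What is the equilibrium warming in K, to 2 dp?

Net feedback parameter λ = (−3.15) + (+0.25) + (+1.17) = -1.73 W/m²/K.
ΔT = −F/λ = −7.4/(-1.73) = 4.28 K.

4.28 K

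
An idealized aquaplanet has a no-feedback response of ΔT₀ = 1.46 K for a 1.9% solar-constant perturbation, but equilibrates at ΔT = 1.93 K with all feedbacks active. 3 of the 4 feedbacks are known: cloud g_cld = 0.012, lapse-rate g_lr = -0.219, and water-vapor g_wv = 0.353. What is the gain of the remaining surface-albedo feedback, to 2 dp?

0.10

Amplification A = ΔT/ΔT₀ = 1.93/1.46 = 1.322.
Total gain g = 1 − 1/A = 1 − 1/1.322 = 0.2436.
Known gains sum to 0.012 − 0.219 + 0.353 = 0.146.
g_alb = 0.2436 − 0.146 = 0.10.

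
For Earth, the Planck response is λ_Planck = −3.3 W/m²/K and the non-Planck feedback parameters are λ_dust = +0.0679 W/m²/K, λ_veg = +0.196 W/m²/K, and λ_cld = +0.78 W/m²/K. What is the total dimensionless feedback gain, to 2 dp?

0.32

Convert to gains: g_dust = 0.0679/3.3 = 0.02058; g_veg = 0.196/3.3 = 0.05939; g_cld = 0.78/3.3 = 0.2364.
Total gain g = 0.31637.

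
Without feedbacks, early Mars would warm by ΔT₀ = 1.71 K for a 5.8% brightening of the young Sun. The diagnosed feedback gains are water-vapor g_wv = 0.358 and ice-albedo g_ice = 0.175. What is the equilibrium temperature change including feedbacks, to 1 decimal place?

3.7 K

Total gain g = 0.358 + 0.175 = 0.533.
Amplification A = 1/(1 − 0.533) = 2.141.
ΔT = 1.71 × 2.141 = 3.7 K.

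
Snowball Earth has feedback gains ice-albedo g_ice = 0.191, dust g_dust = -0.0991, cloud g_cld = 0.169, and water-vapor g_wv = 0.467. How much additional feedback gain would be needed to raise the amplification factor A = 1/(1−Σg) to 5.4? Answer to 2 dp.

0.09

Current total gain = 0.7279.
Target gain for A = 5.4: g* = 1 − 1/5.4 = 0.8148.
Additional gain needed = 0.8148 − 0.7279 = 0.09.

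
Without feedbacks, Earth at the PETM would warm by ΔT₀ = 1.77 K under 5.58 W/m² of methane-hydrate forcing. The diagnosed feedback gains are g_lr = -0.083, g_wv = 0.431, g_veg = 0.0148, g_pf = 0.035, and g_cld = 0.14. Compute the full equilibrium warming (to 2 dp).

Total gain g = -0.083 + 0.431 + 0.0148 + 0.035 + 0.14 = 0.5378.
Amplification A = 1/(1 − 0.5378) = 2.164.
ΔT = 1.77 × 2.164 = 3.83 K.

3.83 K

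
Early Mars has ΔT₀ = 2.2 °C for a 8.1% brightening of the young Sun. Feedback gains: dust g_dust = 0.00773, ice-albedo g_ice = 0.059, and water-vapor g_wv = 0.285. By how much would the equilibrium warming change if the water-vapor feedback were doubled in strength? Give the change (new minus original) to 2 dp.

Original: g = 0.35173, ΔT = 2.2/(1−0.35173) = 3.3936 °C.
With doubled water-vapor: g' = 0.63673, ΔT' = 2.2/(1−0.63673) = 6.0561 °C.
Change = 6.0561 − 3.3936 = 2.66 °C.

2.66 °C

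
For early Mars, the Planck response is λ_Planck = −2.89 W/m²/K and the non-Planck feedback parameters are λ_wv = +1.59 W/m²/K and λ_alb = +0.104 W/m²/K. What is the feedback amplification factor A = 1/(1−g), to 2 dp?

2.42

Convert to gains: g_wv = 1.59/2.89 = 0.5502; g_alb = 0.104/2.89 = 0.03599.
Total gain g = 0.58619.
A = 1/(1 − 0.58619) = 2.42.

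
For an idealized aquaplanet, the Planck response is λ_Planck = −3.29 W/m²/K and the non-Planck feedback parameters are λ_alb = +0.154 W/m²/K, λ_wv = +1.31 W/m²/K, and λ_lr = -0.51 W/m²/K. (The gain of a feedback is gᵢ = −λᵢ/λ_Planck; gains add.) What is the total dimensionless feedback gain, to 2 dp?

0.29

Convert to gains: g_alb = 0.154/3.29 = 0.04681; g_wv = 1.31/3.29 = 0.3982; g_lr = -0.51/3.29 = -0.155.
Total gain g = 0.29001.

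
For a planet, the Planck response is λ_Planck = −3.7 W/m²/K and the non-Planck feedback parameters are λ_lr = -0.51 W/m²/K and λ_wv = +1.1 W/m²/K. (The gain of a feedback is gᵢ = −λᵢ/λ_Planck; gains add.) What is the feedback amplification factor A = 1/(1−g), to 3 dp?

Convert to gains: g_lr = -0.51/3.7 = -0.1378; g_wv = 1.1/3.7 = 0.2973.
Total gain g = 0.1595.
A = 1/(1 − 0.1595) = 1.190.

1.190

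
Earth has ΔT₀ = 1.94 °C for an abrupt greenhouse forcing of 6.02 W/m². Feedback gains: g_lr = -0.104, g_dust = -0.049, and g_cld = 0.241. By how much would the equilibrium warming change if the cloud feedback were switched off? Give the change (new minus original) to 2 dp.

-0.44 °C

Original: g = 0.088, ΔT = 1.94/(1−0.088) = 2.1272 °C.
Without cloud: g' = -0.153, ΔT' = 1.94/(1+0.153) = 1.6826 °C.
Change = 1.6826 − 2.1272 = -0.44 °C.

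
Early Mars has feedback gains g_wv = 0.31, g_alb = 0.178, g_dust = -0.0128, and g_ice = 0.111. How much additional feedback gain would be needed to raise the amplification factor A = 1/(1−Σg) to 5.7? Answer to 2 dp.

Current total gain = 0.5862.
Target gain for A = 5.7: g* = 1 − 1/5.7 = 0.8246.
Additional gain needed = 0.8246 − 0.5862 = 0.24.

0.24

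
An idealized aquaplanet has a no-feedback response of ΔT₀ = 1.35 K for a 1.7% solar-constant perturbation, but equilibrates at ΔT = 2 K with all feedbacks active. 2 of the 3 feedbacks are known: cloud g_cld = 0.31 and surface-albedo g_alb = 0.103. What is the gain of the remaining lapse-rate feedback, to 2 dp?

Amplification A = ΔT/ΔT₀ = 2/1.35 = 1.481.
Total gain g = 1 − 1/A = 1 − 1/1.481 = 0.3248.
Known gains sum to 0.31 + 0.103 = 0.413.
g_lr = 0.3248 − 0.413 = -0.09.

-0.09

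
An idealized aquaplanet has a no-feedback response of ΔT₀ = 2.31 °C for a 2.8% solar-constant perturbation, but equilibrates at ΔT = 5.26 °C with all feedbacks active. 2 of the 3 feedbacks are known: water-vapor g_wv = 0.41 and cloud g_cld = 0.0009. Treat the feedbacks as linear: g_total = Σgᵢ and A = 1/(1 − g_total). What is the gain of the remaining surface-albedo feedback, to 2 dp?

0.15

Amplification A = ΔT/ΔT₀ = 5.26/2.31 = 2.277.
Total gain g = 1 − 1/A = 1 − 1/2.277 = 0.5608.
Known gains sum to 0.41 + 0.0009 = 0.4109.
g_alb = 0.5608 − 0.4109 = 0.15.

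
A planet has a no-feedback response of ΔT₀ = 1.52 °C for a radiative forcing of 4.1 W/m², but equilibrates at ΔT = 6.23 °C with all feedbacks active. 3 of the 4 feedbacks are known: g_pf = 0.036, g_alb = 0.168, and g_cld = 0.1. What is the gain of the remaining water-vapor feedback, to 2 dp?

Amplification A = ΔT/ΔT₀ = 6.23/1.52 = 4.099.
Total gain g = 1 − 1/A = 1 − 1/4.099 = 0.756.
Known gains sum to 0.036 + 0.168 + 0.1 = 0.304.
g_wv = 0.756 − 0.304 = 0.45.

0.45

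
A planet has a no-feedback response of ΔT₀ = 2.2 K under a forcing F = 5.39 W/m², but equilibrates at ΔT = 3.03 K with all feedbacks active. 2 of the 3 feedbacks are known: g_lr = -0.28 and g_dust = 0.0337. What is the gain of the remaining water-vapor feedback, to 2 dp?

Amplification A = ΔT/ΔT₀ = 3.03/2.2 = 1.377.
Total gain g = 1 − 1/A = 1 − 1/1.377 = 0.2738.
Known gains sum to -0.28 + 0.0337 = -0.2463.
g_wv = 0.2738 + 0.2463 = 0.52.

0.52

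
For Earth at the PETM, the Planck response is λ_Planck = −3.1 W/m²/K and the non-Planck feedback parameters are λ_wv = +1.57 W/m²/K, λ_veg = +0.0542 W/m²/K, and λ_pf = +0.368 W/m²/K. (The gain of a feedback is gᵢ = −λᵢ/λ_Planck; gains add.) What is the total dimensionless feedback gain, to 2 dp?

0.64

Convert to gains: g_wv = 1.57/3.1 = 0.5065; g_veg = 0.0542/3.1 = 0.01748; g_pf = 0.368/3.1 = 0.1187.
Total gain g = 0.64268.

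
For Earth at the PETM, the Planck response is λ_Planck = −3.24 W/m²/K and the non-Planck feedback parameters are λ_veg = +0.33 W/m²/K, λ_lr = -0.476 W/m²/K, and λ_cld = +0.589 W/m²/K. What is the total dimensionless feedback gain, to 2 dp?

0.14

Convert to gains: g_veg = 0.33/3.24 = 0.1019; g_lr = -0.476/3.24 = -0.1469; g_cld = 0.589/3.24 = 0.1818.
Total gain g = 0.1368.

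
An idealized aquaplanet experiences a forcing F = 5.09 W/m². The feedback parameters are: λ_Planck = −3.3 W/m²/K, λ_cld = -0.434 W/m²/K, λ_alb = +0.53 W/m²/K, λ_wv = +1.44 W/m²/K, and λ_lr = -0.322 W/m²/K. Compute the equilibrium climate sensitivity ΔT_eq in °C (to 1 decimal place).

Net feedback parameter λ = (−3.3) + (-0.434) + (+0.53) + (+1.44) + (-0.322) = -2.086 W/m²/K.
ΔT = −F/λ = −5.09/(-2.086) = 2.4 °C.

2.4 °C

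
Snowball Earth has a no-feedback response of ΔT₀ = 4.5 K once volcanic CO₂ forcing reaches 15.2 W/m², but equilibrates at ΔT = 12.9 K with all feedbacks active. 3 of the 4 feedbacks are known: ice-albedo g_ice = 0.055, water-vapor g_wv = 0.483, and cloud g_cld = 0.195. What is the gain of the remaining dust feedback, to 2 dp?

-0.08

Amplification A = ΔT/ΔT₀ = 12.9/4.5 = 2.867.
Total gain g = 1 − 1/A = 1 − 1/2.867 = 0.6512.
Known gains sum to 0.055 + 0.483 + 0.195 = 0.733.
g_dust = 0.6512 − 0.733 = -0.08.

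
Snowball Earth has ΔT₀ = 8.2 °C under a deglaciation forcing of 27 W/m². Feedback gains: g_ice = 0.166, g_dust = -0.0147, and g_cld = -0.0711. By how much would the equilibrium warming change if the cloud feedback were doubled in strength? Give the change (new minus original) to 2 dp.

Original: g = 0.0802, ΔT = 8.2/(1−0.0802) = 8.9150 °C.
With doubled cloud: g' = 0.0091, ΔT' = 8.2/(1−0.0091) = 8.2753 °C.
Change = 8.2753 − 8.9150 = -0.64 °C.

-0.64 °C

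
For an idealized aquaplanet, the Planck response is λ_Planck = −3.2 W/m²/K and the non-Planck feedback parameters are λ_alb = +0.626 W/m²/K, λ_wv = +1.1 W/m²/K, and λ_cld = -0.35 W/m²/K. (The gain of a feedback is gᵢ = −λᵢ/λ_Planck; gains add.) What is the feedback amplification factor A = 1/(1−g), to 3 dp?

Convert to gains: g_alb = 0.626/3.2 = 0.1956; g_wv = 1.1/3.2 = 0.3438; g_cld = -0.35/3.2 = -0.1094.
Total gain g = 0.43.
A = 1/(1 − 0.43) = 1.754.

1.754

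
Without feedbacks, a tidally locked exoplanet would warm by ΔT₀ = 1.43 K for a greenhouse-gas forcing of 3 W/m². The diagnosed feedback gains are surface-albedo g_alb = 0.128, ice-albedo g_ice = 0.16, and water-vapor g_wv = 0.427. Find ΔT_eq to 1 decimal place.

Total gain g = 0.128 + 0.16 + 0.427 = 0.715.
Amplification A = 1/(1 − 0.715) = 3.509.
ΔT = 1.43 × 3.509 = 5.0 K.

5.0 K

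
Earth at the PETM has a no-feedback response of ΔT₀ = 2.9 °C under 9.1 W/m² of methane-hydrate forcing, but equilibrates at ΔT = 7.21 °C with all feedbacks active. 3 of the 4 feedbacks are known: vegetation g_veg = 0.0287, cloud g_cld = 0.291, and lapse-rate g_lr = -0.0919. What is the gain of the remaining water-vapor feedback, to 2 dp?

Amplification A = ΔT/ΔT₀ = 7.21/2.9 = 2.486.
Total gain g = 1 − 1/A = 1 − 1/2.486 = 0.5977.
Known gains sum to 0.0287 + 0.291 − 0.0919 = 0.2278.
g_wv = 0.5977 − 0.2278 = 0.37.

0.37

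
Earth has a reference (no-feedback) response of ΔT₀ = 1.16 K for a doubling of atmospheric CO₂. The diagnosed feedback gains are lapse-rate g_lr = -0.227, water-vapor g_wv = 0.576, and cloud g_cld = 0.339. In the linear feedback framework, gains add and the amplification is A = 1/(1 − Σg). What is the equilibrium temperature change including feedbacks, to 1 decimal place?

3.7 K

Total gain g = -0.227 + 0.576 + 0.339 = 0.688.
Amplification A = 1/(1 − 0.688) = 3.205.
ΔT = 1.16 × 3.205 = 3.7 K.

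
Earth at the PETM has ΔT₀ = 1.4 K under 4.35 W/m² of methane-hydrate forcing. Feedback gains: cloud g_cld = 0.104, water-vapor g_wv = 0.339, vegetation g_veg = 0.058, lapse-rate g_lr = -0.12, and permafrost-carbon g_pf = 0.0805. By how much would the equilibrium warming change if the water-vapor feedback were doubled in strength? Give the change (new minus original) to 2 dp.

4.42 K

Original: g = 0.4615, ΔT = 1.4/(1−0.4615) = 2.5998 K.
With doubled water-vapor: g' = 0.8005, ΔT' = 1.4/(1−0.8005) = 7.0175 K.
Change = 7.0175 − 2.5998 = 4.42 K.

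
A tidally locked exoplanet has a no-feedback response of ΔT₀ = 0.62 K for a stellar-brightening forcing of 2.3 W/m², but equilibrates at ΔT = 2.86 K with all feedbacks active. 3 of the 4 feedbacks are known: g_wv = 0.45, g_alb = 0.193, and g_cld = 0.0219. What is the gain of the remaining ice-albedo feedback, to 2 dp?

0.12

Amplification A = ΔT/ΔT₀ = 2.86/0.62 = 4.613.
Total gain g = 1 − 1/A = 1 − 1/4.613 = 0.7832.
Known gains sum to 0.45 + 0.193 + 0.0219 = 0.6649.
g_ice = 0.7832 − 0.6649 = 0.12.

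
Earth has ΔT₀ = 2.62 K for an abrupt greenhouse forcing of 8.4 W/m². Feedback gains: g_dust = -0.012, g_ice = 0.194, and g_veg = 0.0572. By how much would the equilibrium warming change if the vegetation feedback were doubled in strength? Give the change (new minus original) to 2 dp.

Original: g = 0.2392, ΔT = 2.62/(1−0.2392) = 3.4437 K.
With doubled vegetation: g' = 0.2964, ΔT' = 2.62/(1−0.2964) = 3.7237 K.
Change = 3.7237 − 3.4437 = 0.28 K.

0.28 K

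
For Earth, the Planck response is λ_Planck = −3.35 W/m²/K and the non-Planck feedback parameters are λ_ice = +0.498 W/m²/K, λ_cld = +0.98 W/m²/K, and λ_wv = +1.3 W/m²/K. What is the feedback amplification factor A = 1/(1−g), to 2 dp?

5.86

Convert to gains: g_ice = 0.498/3.35 = 0.1487; g_cld = 0.98/3.35 = 0.2925; g_wv = 1.3/3.35 = 0.3881.
Total gain g = 0.8293.
A = 1/(1 − 0.8293) = 5.86.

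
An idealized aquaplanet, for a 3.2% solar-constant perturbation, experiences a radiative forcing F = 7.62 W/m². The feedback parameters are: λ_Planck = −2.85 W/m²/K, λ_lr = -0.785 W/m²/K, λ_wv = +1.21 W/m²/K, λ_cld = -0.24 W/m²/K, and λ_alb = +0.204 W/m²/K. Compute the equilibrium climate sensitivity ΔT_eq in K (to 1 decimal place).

Net feedback parameter λ = (−2.85) + (-0.785) + (+1.21) + (-0.24) + (+0.204) = -2.461 W/m²/K.
ΔT = −F/λ = −7.62/(-2.461) = 3.1 K.

3.1 K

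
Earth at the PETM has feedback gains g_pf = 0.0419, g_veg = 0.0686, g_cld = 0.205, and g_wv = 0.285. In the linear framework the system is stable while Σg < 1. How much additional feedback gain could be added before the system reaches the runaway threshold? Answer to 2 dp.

0.40

Current total gain = 0.0419 + 0.0686 + 0.205 + 0.285 = 0.6005.
Margin to runaway = 1 − 0.6005 = 0.40.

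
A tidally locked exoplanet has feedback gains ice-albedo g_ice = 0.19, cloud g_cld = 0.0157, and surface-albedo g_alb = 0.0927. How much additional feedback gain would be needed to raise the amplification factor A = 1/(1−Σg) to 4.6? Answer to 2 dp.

0.48

Current total gain = 0.2984.
Target gain for A = 4.6: g* = 1 − 1/4.6 = 0.7826.
Additional gain needed = 0.7826 − 0.2984 = 0.48.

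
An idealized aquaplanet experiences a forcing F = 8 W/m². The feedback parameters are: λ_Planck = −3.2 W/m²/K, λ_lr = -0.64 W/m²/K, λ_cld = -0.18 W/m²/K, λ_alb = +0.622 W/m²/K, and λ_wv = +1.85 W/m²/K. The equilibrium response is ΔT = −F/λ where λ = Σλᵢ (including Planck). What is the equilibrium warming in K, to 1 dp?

Net feedback parameter λ = (−3.2) + (-0.64) + (-0.18) + (+0.622) + (+1.85) = -1.548 W/m²/K.
ΔT = −F/λ = −8/(-1.548) = 5.2 K.

5.2 K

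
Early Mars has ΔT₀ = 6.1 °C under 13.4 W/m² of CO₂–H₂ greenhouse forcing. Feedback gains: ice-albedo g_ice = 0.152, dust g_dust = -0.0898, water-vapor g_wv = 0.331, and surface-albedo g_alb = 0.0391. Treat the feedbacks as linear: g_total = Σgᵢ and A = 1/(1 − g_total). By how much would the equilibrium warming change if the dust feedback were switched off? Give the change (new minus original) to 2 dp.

Original: g = 0.4323, ΔT = 6.1/(1−0.4323) = 10.7451 °C.
Without dust: g' = 0.5221, ΔT' = 6.1/(1−0.5221) = 12.7642 °C.
Change = 12.7642 − 10.7451 = 2.02 °C.

2.02 °C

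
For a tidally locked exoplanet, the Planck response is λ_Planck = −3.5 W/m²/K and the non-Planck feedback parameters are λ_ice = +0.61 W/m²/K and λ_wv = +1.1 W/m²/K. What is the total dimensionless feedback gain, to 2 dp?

0.49

Convert to gains: g_ice = 0.61/3.5 = 0.1743; g_wv = 1.1/3.5 = 0.3143.
Total gain g = 0.4886.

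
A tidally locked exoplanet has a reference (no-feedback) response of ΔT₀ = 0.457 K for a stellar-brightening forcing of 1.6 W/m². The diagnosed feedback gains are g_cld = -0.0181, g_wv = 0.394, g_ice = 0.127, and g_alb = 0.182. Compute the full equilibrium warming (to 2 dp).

1.45 K

Total gain g = -0.0181 + 0.394 + 0.127 + 0.182 = 0.6849.
Amplification A = 1/(1 − 0.6849) = 3.174.
ΔT = 0.457 × 3.174 = 1.45 K.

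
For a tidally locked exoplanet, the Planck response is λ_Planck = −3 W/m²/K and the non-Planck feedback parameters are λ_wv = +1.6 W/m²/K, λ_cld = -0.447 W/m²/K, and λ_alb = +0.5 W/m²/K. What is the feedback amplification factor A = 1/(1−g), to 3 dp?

2.227

Convert to gains: g_wv = 1.6/3 = 0.5333; g_cld = -0.447/3 = -0.149; g_alb = 0.5/3 = 0.1667.
Total gain g = 0.551.
A = 1/(1 − 0.551) = 2.227.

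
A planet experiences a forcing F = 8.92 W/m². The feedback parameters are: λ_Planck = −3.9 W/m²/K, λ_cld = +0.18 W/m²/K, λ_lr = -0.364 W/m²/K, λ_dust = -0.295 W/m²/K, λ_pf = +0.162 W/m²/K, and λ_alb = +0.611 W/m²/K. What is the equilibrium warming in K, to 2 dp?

Net feedback parameter λ = (−3.9) + (+0.18) + (-0.364) + (-0.295) + (+0.162) + (+0.611) = -3.606 W/m²/K.
ΔT = −F/λ = −8.92/(-3.606) = 2.47 K.

2.47 K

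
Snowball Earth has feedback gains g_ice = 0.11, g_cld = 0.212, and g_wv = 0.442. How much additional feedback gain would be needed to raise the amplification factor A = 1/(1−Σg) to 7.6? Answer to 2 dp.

0.10

Current total gain = 0.764.
Target gain for A = 7.6: g* = 1 − 1/7.6 = 0.8684.
Additional gain needed = 0.8684 − 0.764 = 0.10.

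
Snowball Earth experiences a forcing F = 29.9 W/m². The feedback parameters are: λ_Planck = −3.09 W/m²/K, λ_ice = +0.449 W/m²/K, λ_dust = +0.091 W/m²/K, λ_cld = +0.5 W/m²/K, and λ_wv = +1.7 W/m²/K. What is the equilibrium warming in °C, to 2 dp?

Net feedback parameter λ = (−3.09) + (+0.449) + (+0.091) + (+0.5) + (+1.7) = -0.35 W/m²/K.
ΔT = −F/λ = −29.9/(-0.35) = 85.43 °C.

85.43 °C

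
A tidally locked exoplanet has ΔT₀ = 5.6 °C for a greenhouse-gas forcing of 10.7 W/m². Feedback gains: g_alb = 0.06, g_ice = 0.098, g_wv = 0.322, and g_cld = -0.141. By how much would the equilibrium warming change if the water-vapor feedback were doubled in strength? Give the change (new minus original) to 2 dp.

Original: g = 0.339, ΔT = 5.6/(1−0.339) = 8.4720 °C.
With doubled water-vapor: g' = 0.661, ΔT' = 5.6/(1−0.661) = 16.5192 °C.
Change = 16.5192 − 8.4720 = 8.05 °C.

8.05 °C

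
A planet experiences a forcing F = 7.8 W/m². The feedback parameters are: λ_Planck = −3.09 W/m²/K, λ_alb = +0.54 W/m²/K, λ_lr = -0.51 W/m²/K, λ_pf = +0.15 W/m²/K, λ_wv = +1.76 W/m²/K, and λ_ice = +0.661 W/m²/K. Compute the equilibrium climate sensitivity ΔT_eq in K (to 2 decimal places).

Net feedback parameter λ = (−3.09) + (+0.54) + (-0.51) + (+0.15) + (+1.76) + (+0.661) = -0.489 W/m²/K.
ΔT = −F/λ = −7.8/(-0.489) = 15.95 K.

15.95 K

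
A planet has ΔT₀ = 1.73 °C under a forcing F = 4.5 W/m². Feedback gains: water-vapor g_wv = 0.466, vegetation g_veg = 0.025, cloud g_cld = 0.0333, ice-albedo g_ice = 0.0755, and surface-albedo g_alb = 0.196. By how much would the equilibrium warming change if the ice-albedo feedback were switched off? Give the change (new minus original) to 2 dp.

-2.29 °C

Original: g = 0.7958, ΔT = 1.73/(1−0.7958) = 8.4721 °C.
Without ice-albedo: g' = 0.7203, ΔT' = 1.73/(1−0.7203) = 6.1852 °C.
Change = 6.1852 − 8.4721 = -2.29 °C.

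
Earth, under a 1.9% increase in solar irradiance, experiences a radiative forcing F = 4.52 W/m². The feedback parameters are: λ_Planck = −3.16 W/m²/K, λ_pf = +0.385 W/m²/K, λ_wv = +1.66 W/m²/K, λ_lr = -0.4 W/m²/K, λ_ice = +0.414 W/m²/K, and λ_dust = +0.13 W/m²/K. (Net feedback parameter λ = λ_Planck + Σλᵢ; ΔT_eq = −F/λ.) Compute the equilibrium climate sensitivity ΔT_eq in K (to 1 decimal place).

4.7 K

Net feedback parameter λ = (−3.16) + (+0.385) + (+1.66) + (-0.4) + (+0.414) + (+0.13) = -0.971 W/m²/K.
ΔT = −F/λ = −4.52/(-0.971) = 4.7 K.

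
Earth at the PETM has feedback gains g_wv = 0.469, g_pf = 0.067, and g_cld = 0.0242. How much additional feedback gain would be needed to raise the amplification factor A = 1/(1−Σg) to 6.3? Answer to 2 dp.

0.28

Current total gain = 0.5602.
Target gain for A = 6.3: g* = 1 − 1/6.3 = 0.8413.
Additional gain needed = 0.8413 − 0.5602 = 0.28.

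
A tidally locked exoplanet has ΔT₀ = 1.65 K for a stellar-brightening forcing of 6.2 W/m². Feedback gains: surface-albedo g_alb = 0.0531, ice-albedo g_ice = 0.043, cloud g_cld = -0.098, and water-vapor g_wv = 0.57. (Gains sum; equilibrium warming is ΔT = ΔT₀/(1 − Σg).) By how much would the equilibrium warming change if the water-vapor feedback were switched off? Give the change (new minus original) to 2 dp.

-2.17 K

Original: g = 0.5681, ΔT = 1.65/(1−0.5681) = 3.8203 K.
Without water-vapor: g' = -0.0019, ΔT' = 1.65/(1+0.0019) = 1.6469 K.
Change = 1.6469 − 3.8203 = -2.17 K.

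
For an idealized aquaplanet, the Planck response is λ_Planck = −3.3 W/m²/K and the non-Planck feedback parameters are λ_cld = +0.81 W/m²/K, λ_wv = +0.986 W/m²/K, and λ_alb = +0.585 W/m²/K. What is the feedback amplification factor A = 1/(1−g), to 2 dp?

3.59

Convert to gains: g_cld = 0.81/3.3 = 0.2455; g_wv = 0.986/3.3 = 0.2988; g_alb = 0.585/3.3 = 0.1773.
Total gain g = 0.7216.
A = 1/(1 − 0.7216) = 3.59.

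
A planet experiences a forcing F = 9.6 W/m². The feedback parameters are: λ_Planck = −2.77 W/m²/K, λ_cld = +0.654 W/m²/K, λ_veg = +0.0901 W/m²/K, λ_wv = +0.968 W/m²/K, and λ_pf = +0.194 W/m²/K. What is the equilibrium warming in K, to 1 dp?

Net feedback parameter λ = (−2.77) + (+0.654) + (+0.0901) + (+0.968) + (+0.194) = -0.8639 W/m²/K.
ΔT = −F/λ = −9.6/(-0.8639) = 11.1 K.

11.1 K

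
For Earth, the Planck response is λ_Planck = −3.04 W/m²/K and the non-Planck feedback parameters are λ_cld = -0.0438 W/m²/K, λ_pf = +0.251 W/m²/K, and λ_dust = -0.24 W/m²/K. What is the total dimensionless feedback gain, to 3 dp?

-0.011

Convert to gains: g_cld = -0.0438/3.04 = -0.01441; g_pf = 0.251/3.04 = 0.08257; g_dust = -0.24/3.04 = -0.07895.
Total gain g = -0.01079.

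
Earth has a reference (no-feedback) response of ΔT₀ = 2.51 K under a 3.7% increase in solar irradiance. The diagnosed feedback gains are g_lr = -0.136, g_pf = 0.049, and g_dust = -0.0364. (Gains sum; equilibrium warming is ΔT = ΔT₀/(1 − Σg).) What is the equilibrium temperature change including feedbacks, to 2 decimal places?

2.23 K

Total gain g = -0.136 + 0.049 − 0.0364 = -0.1234.
Amplification A = 1/(1 + 0.1234) = 0.8902.
ΔT = 2.51 × 0.8902 = 2.23 K.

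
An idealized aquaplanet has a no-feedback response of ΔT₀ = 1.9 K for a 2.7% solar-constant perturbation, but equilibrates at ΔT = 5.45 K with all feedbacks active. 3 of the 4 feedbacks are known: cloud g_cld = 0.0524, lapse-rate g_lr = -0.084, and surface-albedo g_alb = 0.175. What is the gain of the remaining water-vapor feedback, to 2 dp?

Amplification A = ΔT/ΔT₀ = 5.45/1.9 = 2.868.
Total gain g = 1 − 1/A = 1 − 1/2.868 = 0.6513.
Known gains sum to 0.0524 − 0.084 + 0.175 = 0.1434.
g_wv = 0.6513 − 0.1434 = 0.51.

0.51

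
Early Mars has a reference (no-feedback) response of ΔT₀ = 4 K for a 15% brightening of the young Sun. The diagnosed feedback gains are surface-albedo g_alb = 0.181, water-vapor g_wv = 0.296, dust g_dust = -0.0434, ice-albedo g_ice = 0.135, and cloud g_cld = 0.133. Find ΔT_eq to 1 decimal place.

Total gain g = 0.181 + 0.296 − 0.0434 + 0.135 + 0.133 = 0.7016.
Amplification A = 1/(1 − 0.7016) = 3.351.
ΔT = 4 × 3.351 = 13.4 K.

13.4 K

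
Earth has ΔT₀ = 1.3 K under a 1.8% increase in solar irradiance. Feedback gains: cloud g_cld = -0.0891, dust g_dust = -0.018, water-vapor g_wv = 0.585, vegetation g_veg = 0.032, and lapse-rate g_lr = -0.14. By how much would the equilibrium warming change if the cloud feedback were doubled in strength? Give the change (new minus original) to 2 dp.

-0.26 K

Original: g = 0.3699, ΔT = 1.3/(1−0.3699) = 2.0632 K.
With doubled cloud: g' = 0.2808, ΔT' = 1.3/(1−0.2808) = 1.8076 K.
Change = 1.8076 − 2.0632 = -0.26 K.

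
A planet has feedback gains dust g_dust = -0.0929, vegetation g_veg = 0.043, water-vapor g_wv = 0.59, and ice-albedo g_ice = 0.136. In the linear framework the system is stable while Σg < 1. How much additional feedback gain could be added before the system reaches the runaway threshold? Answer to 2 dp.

0.32

Current total gain = -0.0929 + 0.043 + 0.59 + 0.136 = 0.6761.
Margin to runaway = 1 − 0.6761 = 0.32.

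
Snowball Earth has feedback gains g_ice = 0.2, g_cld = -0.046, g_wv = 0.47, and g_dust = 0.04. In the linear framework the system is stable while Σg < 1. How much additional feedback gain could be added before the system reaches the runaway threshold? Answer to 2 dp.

0.34

Current total gain = 0.2 − 0.046 + 0.47 + 0.04 = 0.664.
Margin to runaway = 1 − 0.664 = 0.34.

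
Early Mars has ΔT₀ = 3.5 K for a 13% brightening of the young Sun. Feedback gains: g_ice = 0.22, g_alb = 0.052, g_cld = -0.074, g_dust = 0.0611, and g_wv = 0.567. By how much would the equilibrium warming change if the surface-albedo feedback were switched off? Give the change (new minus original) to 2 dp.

Original: g = 0.8261, ΔT = 3.5/(1−0.8261) = 20.1265 K.
Without surface-albedo: g' = 0.7741, ΔT' = 3.5/(1−0.7741) = 15.4936 K.
Change = 15.4936 − 20.1265 = -4.63 K.

-4.63 K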